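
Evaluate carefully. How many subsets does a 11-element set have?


The power set of a set with n elements has 2^n elements.
|P(S)| = 2^11 = 2048

2048


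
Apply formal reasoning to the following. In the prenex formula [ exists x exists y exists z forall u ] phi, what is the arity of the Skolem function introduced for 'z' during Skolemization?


Quantifier prefix: exists x exists y exists z forall u
'z' is existentially quantified at position 3.
No universal quantifiers precede it.
Skolem function arity = 0 (a Skolem constant)

0


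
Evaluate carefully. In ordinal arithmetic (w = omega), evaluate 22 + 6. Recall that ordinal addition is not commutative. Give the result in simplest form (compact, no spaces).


Compute 22 + 6.
Ordinal + is associative but NOT commutative; for finite n>0, n + w = w but w + n stays w+n.
Both operands finite; ordinal + agrees with natural +: 22 + 6 = 28.
Result = 28

28


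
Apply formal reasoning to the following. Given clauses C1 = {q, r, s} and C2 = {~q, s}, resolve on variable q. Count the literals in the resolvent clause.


Remove q from C1 and ~q from C2.
C1 remainder: {r, s}
C2 remainder: {s}
Union (resolvent): {r, s}
Resolvent has 2 literal(s).

2


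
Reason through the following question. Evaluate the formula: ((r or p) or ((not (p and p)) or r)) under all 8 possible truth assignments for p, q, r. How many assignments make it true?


Check all 8 assignments:
p=0, q=0, r=0: 1
p=0, q=0, r=1: 1
p=0, q=1, r=0: 1
p=0, q=1, r=1: 1
p=1, q=0, r=0: 1
p=1, q=0, r=1: 1
p=1, q=1, r=0: 1
p=1, q=1, r=1: 1
Count of True = 8

8


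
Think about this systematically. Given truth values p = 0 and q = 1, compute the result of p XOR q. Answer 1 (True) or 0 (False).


p = 0, q = 1
Operation: p XOR q
Evaluate: 0 XOR 1 = 1

1


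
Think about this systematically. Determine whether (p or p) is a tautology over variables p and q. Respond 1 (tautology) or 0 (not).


Check all 4 assignments:
p=0, q=0: 0
p=0, q=1: 0
p=1, q=0: 1
p=1, q=1: 1
Satisfying count = 2/4.
Tautology iff count = 4: no.

0


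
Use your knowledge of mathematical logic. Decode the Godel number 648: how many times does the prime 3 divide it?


Factorize 648 by dividing by 3 repeatedly.
Division steps: 3 divides 648 exactly 4 time(s).
Exponent of 3 = 4

4


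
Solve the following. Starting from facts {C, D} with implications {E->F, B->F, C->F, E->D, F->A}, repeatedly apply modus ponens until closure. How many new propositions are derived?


Initial facts: {C, D}
Apply modus ponens to closure:
  C and C->F  =>  F
  F and F->A  =>  A
Final known: {A, C, D, F}
New propositions: {A, F}
Count = 2

2


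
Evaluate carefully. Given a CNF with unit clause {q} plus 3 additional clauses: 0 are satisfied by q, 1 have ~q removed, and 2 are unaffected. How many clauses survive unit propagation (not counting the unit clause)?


Satisfied (removed): 0
Shortened (remain): 1
Unchanged (remain): 2
Remaining = 1 + 2 = 3

3


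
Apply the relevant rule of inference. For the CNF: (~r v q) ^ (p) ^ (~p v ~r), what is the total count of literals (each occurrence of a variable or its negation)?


Counting literals in each clause:
Clause 1: 2 literal(s)
Clause 2: 1 literal(s)
Clause 3: 2 literal(s)
Total = 5

5


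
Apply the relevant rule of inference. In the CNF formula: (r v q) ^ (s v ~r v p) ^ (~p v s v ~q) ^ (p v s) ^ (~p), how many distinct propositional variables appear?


Identify each variable that appears in the formula.
Variables found: p, q, r, s
Count = 4

4


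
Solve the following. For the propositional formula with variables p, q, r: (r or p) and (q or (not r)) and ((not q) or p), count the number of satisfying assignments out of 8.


Evaluate all 8 assignments for p, q, r:
p=0, q=0, r=0: 0
p=0, q=0, r=1: 0
p=0, q=1, r=0: 0
p=0, q=1, r=1: 0
p=1, q=0, r=0: 1
p=1, q=0, r=1: 0
p=1, q=1, r=0: 1
p=1, q=1, r=1: 1
Satisfying count = 3

3


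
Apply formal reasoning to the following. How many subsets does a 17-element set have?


The power set of a set with n elements has 2^n elements.
|P(S)| = 2^17 = 131072

131072


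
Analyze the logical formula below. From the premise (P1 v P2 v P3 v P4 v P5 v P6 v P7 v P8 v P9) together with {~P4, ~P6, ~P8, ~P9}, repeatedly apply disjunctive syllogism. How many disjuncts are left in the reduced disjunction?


Original disjuncts (9): P1, P2, P3, P4, P5, P6, P7, P8, P9
Negated (eliminate): ~P4, ~P6, ~P8, ~P9
Remaining disjuncts: P1, P2, P3, P5, P7
Count = 9 - 4 = 5

5


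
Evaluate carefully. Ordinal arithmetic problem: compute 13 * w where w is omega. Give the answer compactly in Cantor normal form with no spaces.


Compute 13 * w.
Ordinal * is associative and left-distributive over +, but NOT commutative; for finite n>1, n*w = w but w*n stays w*n.
For finite n>0, n * w = sup{n*k : k<w} = w. So 13 * w = w.
Result = w

w


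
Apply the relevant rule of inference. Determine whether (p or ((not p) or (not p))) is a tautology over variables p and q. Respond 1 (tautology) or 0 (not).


Check all 4 assignments:
p=0, q=0: 1
p=0, q=1: 1
p=1, q=0: 1
p=1, q=1: 1
Satisfying count = 4/4.
Tautology iff count = 4: yes.

1


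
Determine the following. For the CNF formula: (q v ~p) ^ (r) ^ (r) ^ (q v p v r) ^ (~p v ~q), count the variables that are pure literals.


Check each variable for pure literal status:
p: mixed (not pure)
q: mixed (not pure)
r: pure positive
Pure literal count = 1

1


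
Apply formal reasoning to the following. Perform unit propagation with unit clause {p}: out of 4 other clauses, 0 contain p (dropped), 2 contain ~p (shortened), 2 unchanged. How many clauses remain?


Satisfied (removed): 0
Shortened (remain): 2
Unchanged (remain): 2
Remaining = 2 + 2 = 4

4


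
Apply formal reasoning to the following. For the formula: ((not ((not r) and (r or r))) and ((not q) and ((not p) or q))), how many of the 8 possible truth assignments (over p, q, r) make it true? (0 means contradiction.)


Check all 8 assignments:
p=0, q=0, r=0: 1
p=0, q=0, r=1: 1
p=0, q=1, r=0: 0
p=0, q=1, r=1: 0
p=1, q=0, r=0: 0
p=1, q=0, r=1: 0
p=1, q=1, r=0: 0
p=1, q=1, r=1: 0
Count of True = 2

2


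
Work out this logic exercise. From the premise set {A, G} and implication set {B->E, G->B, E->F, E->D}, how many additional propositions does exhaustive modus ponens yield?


Initial facts: {A, G}
Apply modus ponens to closure:
  G and G->B  =>  B
  B and B->E  =>  E
  E and E->F  =>  F
  E and E->D  =>  D
Final known: {A, B, D, E, F, G}
New propositions: {B, D, E, F}
Count = 4

4


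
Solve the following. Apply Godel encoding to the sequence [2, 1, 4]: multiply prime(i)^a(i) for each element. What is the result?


Encode each element as an exponent of the corresponding prime:
  2^2 = 4
  3^1 = 3
  5^4 = 625
Product = 4 * 3 * 625 = 7500

7500


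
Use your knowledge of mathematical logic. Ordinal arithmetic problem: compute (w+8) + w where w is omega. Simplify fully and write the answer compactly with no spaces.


Compute (w+8) + w.
Ordinal + is associative but NOT commutative; for finite n>0, n + w = w but w + n stays w+n.
(w+8) + w = w + (8+w) = w + w = w*2 (the finite tail 8 is absorbed by the right w).
Result = w*2

w*2


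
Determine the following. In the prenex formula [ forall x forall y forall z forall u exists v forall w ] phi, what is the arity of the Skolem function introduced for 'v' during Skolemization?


Quantifier prefix: forall x forall y forall z forall u exists v forall w
'v' is existentially quantified at position 5.
Universal variables preceding it: x, y, z, u
Skolem function arity = 4

4


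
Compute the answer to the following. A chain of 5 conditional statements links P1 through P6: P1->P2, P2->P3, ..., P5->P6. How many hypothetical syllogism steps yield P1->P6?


With 5 implications in a chain connecting 6 propositions:
P1->P2, P2->P3, ..., P5->P6
Steps needed = (number of implications) - 1 = 5 - 1 = 4

4


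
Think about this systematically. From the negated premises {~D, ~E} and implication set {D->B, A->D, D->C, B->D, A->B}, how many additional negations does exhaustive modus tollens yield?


Initial negated facts: {~D, ~E}
Apply modus tollens to closure:
  ~D and A->D  =>  ~A
  ~D and B->D  =>  ~B
Final negated: {~A, ~B, ~D, ~E}
New negations: {~A, ~B}
Count = 2

2


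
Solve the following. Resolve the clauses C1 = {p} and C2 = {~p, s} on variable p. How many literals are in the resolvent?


Remove p from C1 and ~p from C2.
C1 remainder: {}
C2 remainder: {s}
Union (resolvent): {s}
Resolvent has 1 literal(s).

1


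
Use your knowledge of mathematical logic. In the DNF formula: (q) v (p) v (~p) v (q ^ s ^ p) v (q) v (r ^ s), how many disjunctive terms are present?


A DNF formula is a disjunction of terms (conjunctions).
Terms are separated by v.
Counting the disjuncts: 6 terms.

6


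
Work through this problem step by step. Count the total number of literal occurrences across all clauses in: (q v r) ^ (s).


Counting literals in each clause:
Clause 1: 2 literal(s)
Clause 2: 1 literal(s)
Total = 3

3


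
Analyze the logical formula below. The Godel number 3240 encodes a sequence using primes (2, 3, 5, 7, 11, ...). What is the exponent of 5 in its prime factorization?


Factorize 3240 by dividing by 5 repeatedly.
Division steps: 5 divides 3240 exactly 1 time(s).
Exponent of 5 = 1

1


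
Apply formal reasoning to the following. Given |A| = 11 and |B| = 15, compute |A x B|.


The Cartesian product A x B contains all ordered pairs (a, b).
|A x B| = |A| * |B| = 11 * 15 = 165

165


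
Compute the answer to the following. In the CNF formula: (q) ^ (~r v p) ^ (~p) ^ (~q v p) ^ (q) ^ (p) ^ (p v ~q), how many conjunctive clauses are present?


A CNF formula is a conjunction of clauses.
Clauses are separated by ^.
Counting the conjuncts: 7 clauses.

7


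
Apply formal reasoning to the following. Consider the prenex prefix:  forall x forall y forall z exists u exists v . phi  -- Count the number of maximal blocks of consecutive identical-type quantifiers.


Quantifier-type sequence: A A A E E  (A=forall, E=exists)
Group into maximal same-type runs:
  Ax3 | Ex2
Number of blocks = 2

2


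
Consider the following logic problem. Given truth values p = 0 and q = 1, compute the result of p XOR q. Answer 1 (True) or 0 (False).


p = 0, q = 1
Operation: p XOR q
Evaluate: 0 XOR 1 = 1

1


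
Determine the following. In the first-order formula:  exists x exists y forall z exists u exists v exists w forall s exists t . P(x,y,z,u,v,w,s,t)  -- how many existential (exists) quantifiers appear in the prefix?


Quantifier prefix: exists x exists y forall z exists u exists v exists w forall s exists t
Mark each quantifier type:
  E E U E E E U E
Universal count = 2, Existential count = 6
Asked for existential (exists) quantifiers: 6

6


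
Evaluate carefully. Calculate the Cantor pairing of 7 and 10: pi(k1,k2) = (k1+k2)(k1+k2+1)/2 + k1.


k1 + k2 = 17
(k1+k2)(k1+k2+1)/2 = 17 * 18 / 2 = 153
pi = 153 + 7 = 160

160


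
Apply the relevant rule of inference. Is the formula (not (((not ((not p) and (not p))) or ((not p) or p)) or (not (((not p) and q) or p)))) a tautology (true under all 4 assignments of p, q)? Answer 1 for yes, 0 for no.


Check all 4 assignments:
p=0, q=0: 0
p=0, q=1: 0
p=1, q=0: 0
p=1, q=1: 0
Satisfying count = 0/4.
Tautology iff count = 4: no.

0


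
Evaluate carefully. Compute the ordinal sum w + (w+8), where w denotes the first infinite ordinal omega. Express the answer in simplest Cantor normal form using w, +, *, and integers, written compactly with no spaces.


Compute w + (w+8).
Ordinal + is associative but NOT commutative; for finite n>0, n + w = w but w + n stays w+n.
w + (w+8) = (w+w) + 8 = w*2+8.
Result = w*2+8

w*2+8


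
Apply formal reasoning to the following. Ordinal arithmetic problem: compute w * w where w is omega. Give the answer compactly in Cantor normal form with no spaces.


Compute w * w.
Ordinal * is associative and left-distributive over +, but NOT commutative; for finite n>1, n*w = w but w*n stays w*n.
w * w = w^2 by definition.
Result = w^2

w^2


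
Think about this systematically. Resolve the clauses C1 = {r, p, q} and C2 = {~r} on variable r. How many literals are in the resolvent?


Remove r from C1 and ~r from C2.
C1 remainder: {p, q}
C2 remainder: {}
Union (resolvent): {p, q}
Resolvent has 2 literal(s).

2


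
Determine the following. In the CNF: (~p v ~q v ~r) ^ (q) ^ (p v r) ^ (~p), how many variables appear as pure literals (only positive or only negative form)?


Check each variable for pure literal status:
p: mixed (not pure)
q: mixed (not pure)
r: mixed (not pure)
Pure literal count = 0

0


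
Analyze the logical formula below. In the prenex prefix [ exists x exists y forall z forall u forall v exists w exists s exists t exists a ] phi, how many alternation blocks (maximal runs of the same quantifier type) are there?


Quantifier-type sequence: E E A A A E E E E  (A=forall, E=exists)
Group into maximal same-type runs:
  Ex2 | Ax3 | Ex4
Number of blocks = 3

3


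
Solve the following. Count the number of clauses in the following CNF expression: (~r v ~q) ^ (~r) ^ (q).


A CNF formula is a conjunction of clauses.
Clauses are separated by ^.
Counting the conjuncts: 3 clauses.

3


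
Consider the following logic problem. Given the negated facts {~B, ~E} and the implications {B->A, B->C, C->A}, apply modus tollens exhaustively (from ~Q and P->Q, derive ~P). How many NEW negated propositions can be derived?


Initial negated facts: {~B, ~E}
Apply modus tollens to closure:
  (no implication fires)
Final negated: {~B, ~E}
New negations: {(none)}
Count = 0

0


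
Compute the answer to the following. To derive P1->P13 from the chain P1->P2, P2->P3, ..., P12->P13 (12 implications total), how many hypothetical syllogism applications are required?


With 12 implications in a chain connecting 13 propositions:
P1->P2, P2->P3, ..., P12->P13
Steps needed = (number of implications) - 1 = 12 - 1 = 11

11


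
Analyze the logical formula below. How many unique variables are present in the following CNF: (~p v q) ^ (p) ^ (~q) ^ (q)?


Identify each variable that appears in the formula.
Variables found: p, q
Count = 2

2


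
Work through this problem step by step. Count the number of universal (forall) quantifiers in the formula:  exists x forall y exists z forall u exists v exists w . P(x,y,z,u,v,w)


Quantifier prefix: exists x forall y exists z forall u exists v exists w
Mark each quantifier type:
  E U E U E E
Universal count = 2, Existential count = 4
Asked for universal (forall) quantifiers: 2

2


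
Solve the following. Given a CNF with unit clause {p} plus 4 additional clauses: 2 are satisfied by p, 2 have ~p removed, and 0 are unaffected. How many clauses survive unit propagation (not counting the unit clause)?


Satisfied (removed): 2
Shortened (remain): 2
Unchanged (remain): 0
Remaining = 2 + 0 = 2

2


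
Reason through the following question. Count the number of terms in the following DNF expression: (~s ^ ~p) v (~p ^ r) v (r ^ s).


A DNF formula is a disjunction of terms (conjunctions).
Terms are separated by v.
Counting the disjuncts: 3 terms.

3


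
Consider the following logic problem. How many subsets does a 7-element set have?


The power set of a set with n elements has 2^n elements.
|P(S)| = 2^7 = 128

128


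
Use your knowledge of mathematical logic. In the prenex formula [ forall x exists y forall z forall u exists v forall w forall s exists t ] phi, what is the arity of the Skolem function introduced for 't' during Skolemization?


Quantifier prefix: forall x exists y forall z forall u exists v forall w forall s exists t
't' is existentially quantified at position 8.
Universal variables preceding it: x, z, u, w, s
Skolem function arity = 5

5


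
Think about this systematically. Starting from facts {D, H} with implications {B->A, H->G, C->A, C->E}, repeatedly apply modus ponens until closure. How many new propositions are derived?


Initial facts: {D, H}
Apply modus ponens to closure:
  H and H->G  =>  G
Final known: {D, G, H}
New propositions: {G}
Count = 1

1


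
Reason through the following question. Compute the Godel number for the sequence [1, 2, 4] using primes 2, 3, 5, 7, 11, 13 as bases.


Encode each element as an exponent of the corresponding prime:
  2^1 = 2
  3^2 = 9
  5^4 = 625
Product = 2 * 9 * 625 = 11250

11250


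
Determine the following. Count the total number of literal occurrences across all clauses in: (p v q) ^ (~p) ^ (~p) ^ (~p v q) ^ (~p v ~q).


Counting literals in each clause:
Clause 1: 2 literal(s)
Clause 2: 1 literal(s)
Clause 3: 1 literal(s)
Clause 4: 2 literal(s)
Clause 5: 2 literal(s)
Total = 8

8


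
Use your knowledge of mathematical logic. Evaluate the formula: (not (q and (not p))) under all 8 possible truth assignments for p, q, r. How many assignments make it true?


Check all 8 assignments:
p=0, q=0, r=0: 1
p=0, q=0, r=1: 1
p=0, q=1, r=0: 0
p=0, q=1, r=1: 0
p=1, q=0, r=0: 1
p=1, q=0, r=1: 1
p=1, q=1, r=0: 1
p=1, q=1, r=1: 1
Count of True = 6

6


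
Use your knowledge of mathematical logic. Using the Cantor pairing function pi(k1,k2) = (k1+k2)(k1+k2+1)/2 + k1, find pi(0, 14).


k1 + k2 = 14
(k1+k2)(k1+k2+1)/2 = 14 * 15 / 2 = 105
pi = 105 + 0 = 105

105


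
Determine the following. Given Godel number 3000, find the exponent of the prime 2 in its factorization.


Factorize 3000 by dividing by 2 repeatedly.
Division steps: 2 divides 3000 exactly 3 time(s).
Exponent of 2 = 3

3


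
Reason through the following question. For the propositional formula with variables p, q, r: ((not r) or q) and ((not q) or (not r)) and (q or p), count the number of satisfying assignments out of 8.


Evaluate all 8 assignments for p, q, r:
p=0, q=0, r=0: 0
p=0, q=0, r=1: 0
p=0, q=1, r=0: 1
p=0, q=1, r=1: 0
p=1, q=0, r=0: 1
p=1, q=0, r=1: 0
p=1, q=1, r=0: 1
p=1, q=1, r=1: 0
Satisfying count = 3

3


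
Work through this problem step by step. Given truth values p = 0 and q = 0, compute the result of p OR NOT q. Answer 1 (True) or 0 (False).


p = 0, q = 0
Operation: p OR NOT q
Evaluate: 0 OR NOT 0 = 1

1


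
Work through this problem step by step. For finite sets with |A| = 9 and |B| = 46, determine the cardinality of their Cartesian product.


The Cartesian product A x B contains all ordered pairs (a, b).
|A x B| = |A| * |B| = 9 * 46 = 414

414


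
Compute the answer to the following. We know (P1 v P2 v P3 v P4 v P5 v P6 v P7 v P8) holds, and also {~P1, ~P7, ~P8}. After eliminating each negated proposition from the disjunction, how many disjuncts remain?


Original disjuncts (8): P1, P2, P3, P4, P5, P6, P7, P8
Negated (eliminate): ~P1, ~P7, ~P8
Remaining disjuncts: P2, P3, P4, P5, P6
Count = 8 - 3 = 5

5


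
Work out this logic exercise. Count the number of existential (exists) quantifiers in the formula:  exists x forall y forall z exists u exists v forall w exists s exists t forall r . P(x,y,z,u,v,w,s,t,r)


Quantifier prefix: exists x forall y forall z exists u exists v forall w exists s exists t forall r
Mark each quantifier type:
  E U U E E U E E U
Universal count = 4, Existential count = 5
Asked for existential (exists) quantifiers: 5

5


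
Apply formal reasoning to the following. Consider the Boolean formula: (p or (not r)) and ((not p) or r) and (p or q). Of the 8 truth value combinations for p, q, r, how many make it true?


Evaluate all 8 assignments for p, q, r:
p=0, q=0, r=0: 0
p=0, q=0, r=1: 0
p=0, q=1, r=0: 1
p=0, q=1, r=1: 0
p=1, q=0, r=0: 0
p=1, q=0, r=1: 1
p=1, q=1, r=0: 0
p=1, q=1, r=1: 1
Satisfying count = 3

3


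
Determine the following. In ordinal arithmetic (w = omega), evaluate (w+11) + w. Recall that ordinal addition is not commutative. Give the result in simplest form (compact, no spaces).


Compute (w+11) + w.
Ordinal + is associative but NOT commutative; for finite n>0, n + w = w but w + n stays w+n.
(w+11) + w = w + (11+w) = w + w = w*2 (the finite tail 11 is absorbed by the right w).
Result = w*2

w*2


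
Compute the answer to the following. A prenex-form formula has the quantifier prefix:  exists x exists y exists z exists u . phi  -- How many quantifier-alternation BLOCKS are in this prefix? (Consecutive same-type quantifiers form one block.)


Quantifier-type sequence: E E E E  (A=forall, E=exists)
Group into maximal same-type runs:
  Ex4
Number of blocks = 1

1


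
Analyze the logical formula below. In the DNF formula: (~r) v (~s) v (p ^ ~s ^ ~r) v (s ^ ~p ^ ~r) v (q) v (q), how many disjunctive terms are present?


A DNF formula is a disjunction of terms (conjunctions).
Terms are separated by v.
Counting the disjuncts: 6 terms.

6


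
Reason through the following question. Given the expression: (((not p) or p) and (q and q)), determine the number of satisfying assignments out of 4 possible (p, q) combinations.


Check all 4 assignments:
p=0, q=0: 0
p=0, q=1: 1
p=1, q=0: 0
p=1, q=1: 1
Count of True = 2

2


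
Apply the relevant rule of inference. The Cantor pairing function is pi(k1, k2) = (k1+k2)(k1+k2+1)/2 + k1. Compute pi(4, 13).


k1 + k2 = 17
(k1+k2)(k1+k2+1)/2 = 17 * 18 / 2 = 153
pi = 153 + 4 = 157

157


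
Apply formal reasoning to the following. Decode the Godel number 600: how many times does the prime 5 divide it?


Factorize 600 by dividing by 5 repeatedly.
Division steps: 5 divides 600 exactly 2 time(s).
Exponent of 5 = 2

2


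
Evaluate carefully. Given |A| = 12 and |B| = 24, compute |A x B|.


The Cartesian product A x B contains all ordered pairs (a, b).
|A x B| = |A| * |B| = 12 * 24 = 288

288


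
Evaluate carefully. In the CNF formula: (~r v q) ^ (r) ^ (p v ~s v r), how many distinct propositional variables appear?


Identify each variable that appears in the formula.
Variables found: p, q, r, s
Count = 4

4


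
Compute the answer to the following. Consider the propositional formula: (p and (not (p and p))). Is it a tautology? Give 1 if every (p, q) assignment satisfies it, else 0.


Check all 4 assignments:
p=0, q=0: 0
p=0, q=1: 0
p=1, q=0: 0
p=1, q=1: 0
Satisfying count = 0/4.
Tautology iff count = 4: no.

0


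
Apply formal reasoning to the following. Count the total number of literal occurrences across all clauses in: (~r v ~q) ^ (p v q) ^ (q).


Counting literals in each clause:
Clause 1: 2 literal(s)
Clause 2: 2 literal(s)
Clause 3: 1 literal(s)
Total = 5

5


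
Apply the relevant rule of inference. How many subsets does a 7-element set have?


The power set of a set with n elements has 2^n elements.
|P(S)| = 2^7 = 128

128


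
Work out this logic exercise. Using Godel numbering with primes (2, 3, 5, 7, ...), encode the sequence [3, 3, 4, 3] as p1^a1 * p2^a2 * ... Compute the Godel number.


Encode each element as an exponent of the corresponding prime:
  2^3 = 8
  3^3 = 27
  5^4 = 625
  7^3 = 343
Product = 8 * 27 * 625 * 343 = 46305000

46305000


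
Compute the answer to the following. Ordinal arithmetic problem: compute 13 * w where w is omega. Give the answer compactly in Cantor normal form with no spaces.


Compute 13 * w.
Ordinal * is associative and left-distributive over +, but NOT commutative; for finite n>1, n*w = w but w*n stays w*n.
For finite n>0, n * w = sup{n*k : k<w} = w. So 13 * w = w.
Result = w

w


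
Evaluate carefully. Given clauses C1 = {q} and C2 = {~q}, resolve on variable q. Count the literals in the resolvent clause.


Remove q from C1 and ~q from C2.
C1 remainder: {}
C2 remainder: {}
Union (resolvent): {} (empty clause)
Resolvent has 0 literal(s).

0


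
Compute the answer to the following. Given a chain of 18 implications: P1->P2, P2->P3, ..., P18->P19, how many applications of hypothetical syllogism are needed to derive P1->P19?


With 18 implications in a chain connecting 19 propositions:
P1->P2, P2->P3, ..., P18->P19
Steps needed = (number of implications) - 1 = 18 - 1 = 17

17


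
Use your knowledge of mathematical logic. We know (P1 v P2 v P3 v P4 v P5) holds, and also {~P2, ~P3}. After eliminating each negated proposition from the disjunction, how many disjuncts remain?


Original disjuncts (5): P1, P2, P3, P4, P5
Negated (eliminate): ~P2, ~P3
Remaining disjuncts: P1, P4, P5
Count = 5 - 2 = 3

3


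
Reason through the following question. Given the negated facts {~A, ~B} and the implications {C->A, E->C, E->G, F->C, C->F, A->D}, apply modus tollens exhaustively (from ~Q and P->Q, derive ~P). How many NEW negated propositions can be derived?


Initial negated facts: {~A, ~B}
Apply modus tollens to closure:
  ~A and C->A  =>  ~C
  ~C and E->C  =>  ~E
  ~C and F->C  =>  ~F
Final negated: {~A, ~B, ~C, ~E, ~F}
New negations: {~C, ~E, ~F}
Count = 3

3


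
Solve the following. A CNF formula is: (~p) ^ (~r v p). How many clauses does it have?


A CNF formula is a conjunction of clauses.
Clauses are separated by ^.
Counting the conjuncts: 2 clauses.

2


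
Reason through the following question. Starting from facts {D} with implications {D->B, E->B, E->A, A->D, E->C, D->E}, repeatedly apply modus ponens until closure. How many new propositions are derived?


Initial facts: {D}
Apply modus ponens to closure:
  D and D->B  =>  B
  D and D->E  =>  E
  E and E->A  =>  A
  E and E->C  =>  C
Final known: {A, B, C, D, E}
New propositions: {A, B, C, E}
Count = 4

4


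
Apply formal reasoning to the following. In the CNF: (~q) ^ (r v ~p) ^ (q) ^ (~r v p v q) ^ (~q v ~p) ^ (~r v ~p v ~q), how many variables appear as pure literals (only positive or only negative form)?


Check each variable for pure literal status:
p: mixed (not pure)
q: mixed (not pure)
r: mixed (not pure)
Pure literal count = 0

0


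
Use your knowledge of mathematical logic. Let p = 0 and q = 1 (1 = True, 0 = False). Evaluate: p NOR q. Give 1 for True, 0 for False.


p = 0, q = 1
Operation: p NOR q
Evaluate: 0 NOR 1 = 0

0


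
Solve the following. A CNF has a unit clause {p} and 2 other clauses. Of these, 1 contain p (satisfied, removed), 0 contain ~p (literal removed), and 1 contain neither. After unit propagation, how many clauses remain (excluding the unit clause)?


Satisfied (removed): 1
Shortened (remain): 0
Unchanged (remain): 1
Remaining = 0 + 1 = 1

1


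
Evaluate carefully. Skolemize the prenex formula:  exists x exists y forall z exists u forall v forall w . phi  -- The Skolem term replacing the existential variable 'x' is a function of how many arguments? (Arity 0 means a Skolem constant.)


Quantifier prefix: exists x exists y forall z exists u forall v forall w
'x' is existentially quantified at position 1.
No universal quantifiers precede it.
Skolem function arity = 0 (a Skolem constant)

0


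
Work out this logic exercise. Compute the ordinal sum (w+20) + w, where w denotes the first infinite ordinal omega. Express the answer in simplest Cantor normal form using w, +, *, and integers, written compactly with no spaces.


Compute (w+20) + w.
Ordinal + is associative but NOT commutative; for finite n>0, n + w = w but w + n stays w+n.
(w+20) + w = w + (20+w) = w + w = w*2 (the finite tail 20 is absorbed by the right w).
Result = w*2

w*2


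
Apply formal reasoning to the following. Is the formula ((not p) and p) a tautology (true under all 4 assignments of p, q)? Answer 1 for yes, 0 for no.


Check all 4 assignments:
p=0, q=0: 0
p=0, q=1: 0
p=1, q=0: 0
p=1, q=1: 0
Satisfying count = 0/4.
Tautology iff count = 4: no.

0


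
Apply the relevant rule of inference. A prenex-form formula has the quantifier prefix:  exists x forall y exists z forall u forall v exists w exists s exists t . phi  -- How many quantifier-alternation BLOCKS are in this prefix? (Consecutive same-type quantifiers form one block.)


Quantifier-type sequence: E A E A A E E E  (A=forall, E=exists)
Group into maximal same-type runs:
  Ex1 | Ax1 | Ex1 | Ax2 | Ex3
Number of blocks = 5

5


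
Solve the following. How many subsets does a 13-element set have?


The power set of a set with n elements has 2^n elements.
|P(S)| = 2^13 = 8192

8192


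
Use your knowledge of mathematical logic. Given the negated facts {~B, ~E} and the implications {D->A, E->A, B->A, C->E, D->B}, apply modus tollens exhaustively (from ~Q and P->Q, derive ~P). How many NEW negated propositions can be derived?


Initial negated facts: {~B, ~E}
Apply modus tollens to closure:
  ~E and C->E  =>  ~C
  ~B and D->B  =>  ~D
Final negated: {~B, ~C, ~D, ~E}
New negations: {~C, ~D}
Count = 2

2


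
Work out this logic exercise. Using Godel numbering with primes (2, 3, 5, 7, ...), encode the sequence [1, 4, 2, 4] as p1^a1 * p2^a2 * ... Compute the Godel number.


Encode each element as an exponent of the corresponding prime:
  2^1 = 2
  3^4 = 81
  5^2 = 25
  7^4 = 2401
Product = 2 * 81 * 25 * 2401 = 9724050

9724050


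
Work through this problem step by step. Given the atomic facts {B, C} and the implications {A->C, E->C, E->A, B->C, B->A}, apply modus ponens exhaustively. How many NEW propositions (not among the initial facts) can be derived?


Initial facts: {B, C}
Apply modus ponens to closure:
  B and B->A  =>  A
Final known: {A, B, C}
New propositions: {A}
Count = 1

1


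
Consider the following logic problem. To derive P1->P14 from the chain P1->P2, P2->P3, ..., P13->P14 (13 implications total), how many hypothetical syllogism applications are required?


With 13 implications in a chain connecting 14 propositions:
P1->P2, P2->P3, ..., P13->P14
Steps needed = (number of implications) - 1 = 13 - 1 = 12

12


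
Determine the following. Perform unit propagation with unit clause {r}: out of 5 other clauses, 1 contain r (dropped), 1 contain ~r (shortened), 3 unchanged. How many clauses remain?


Satisfied (removed): 1
Shortened (remain): 1
Unchanged (remain): 3
Remaining = 1 + 3 = 4

4


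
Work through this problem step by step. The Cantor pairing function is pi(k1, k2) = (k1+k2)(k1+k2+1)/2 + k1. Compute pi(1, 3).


k1 + k2 = 4
(k1+k2)(k1+k2+1)/2 = 4 * 5 / 2 = 10
pi = 10 + 1 = 11

11


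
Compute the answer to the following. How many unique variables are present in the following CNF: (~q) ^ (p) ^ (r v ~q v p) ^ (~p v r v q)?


Identify each variable that appears in the formula.
Variables found: p, q, r
Count = 3

3


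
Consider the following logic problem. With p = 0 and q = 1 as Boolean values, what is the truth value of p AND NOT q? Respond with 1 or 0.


p = 0, q = 1
Operation: p AND NOT q
Evaluate: 0 AND NOT 1 = 0

0


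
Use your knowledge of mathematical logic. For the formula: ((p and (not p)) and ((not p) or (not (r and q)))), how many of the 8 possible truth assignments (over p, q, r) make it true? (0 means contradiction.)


Check all 8 assignments:
p=0, q=0, r=0: 0
p=0, q=0, r=1: 0
p=0, q=1, r=0: 0
p=0, q=1, r=1: 0
p=1, q=0, r=0: 0
p=1, q=0, r=1: 0
p=1, q=1, r=0: 0
p=1, q=1, r=1: 0
Count of True = 0

0


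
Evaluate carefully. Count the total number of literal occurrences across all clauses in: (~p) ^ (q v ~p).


Counting literals in each clause:
Clause 1: 1 literal(s)
Clause 2: 2 literal(s)
Total = 3

3


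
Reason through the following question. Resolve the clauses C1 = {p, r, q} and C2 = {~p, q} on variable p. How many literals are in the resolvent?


Remove p from C1 and ~p from C2.
C1 remainder: {r, q}
C2 remainder: {q}
Union (resolvent): {q, r}
Resolvent has 2 literal(s).

2


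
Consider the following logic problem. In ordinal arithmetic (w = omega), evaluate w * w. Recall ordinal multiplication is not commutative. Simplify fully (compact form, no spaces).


Compute w * w.
Ordinal * is associative and left-distributive over +, but NOT commutative; for finite n>1, n*w = w but w*n stays w*n.
w * w = w^2 by definition.
Result = w^2

w^2


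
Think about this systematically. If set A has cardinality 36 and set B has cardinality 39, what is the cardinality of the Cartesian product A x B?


The Cartesian product A x B contains all ordered pairs (a, b).
|A x B| = |A| * |B| = 36 * 39 = 1404

1404


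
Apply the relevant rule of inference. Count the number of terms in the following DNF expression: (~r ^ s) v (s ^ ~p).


A DNF formula is a disjunction of terms (conjunctions).
Terms are separated by v.
Counting the disjuncts: 2 terms.

2


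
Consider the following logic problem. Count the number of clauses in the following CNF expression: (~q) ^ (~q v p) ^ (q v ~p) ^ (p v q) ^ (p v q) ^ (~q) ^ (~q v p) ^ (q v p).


A CNF formula is a conjunction of clauses.
Clauses are separated by ^.
Counting the conjuncts: 8 clauses.

8


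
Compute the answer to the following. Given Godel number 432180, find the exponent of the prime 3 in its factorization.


Factorize 432180 by dividing by 3 repeatedly.
Division steps: 3 divides 432180 exactly 2 time(s).
Exponent of 3 = 2

2


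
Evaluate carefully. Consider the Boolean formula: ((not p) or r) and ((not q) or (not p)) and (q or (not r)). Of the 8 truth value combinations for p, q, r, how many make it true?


Evaluate all 8 assignments for p, q, r:
p=0, q=0, r=0: 1
p=0, q=0, r=1: 0
p=0, q=1, r=0: 1
p=0, q=1, r=1: 1
p=1, q=0, r=0: 0
p=1, q=0, r=1: 0
p=1, q=1, r=0: 0
p=1, q=1, r=1: 0
Satisfying count = 3

3


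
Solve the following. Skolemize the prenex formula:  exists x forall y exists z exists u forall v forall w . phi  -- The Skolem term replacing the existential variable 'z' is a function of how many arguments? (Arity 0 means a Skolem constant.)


Quantifier prefix: exists x forall y exists z exists u forall v forall w
'z' is existentially quantified at position 3.
Universal variables preceding it: y
Skolem function arity = 1

1


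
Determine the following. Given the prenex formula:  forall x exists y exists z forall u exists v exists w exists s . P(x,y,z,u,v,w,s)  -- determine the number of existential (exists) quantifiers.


Quantifier prefix: forall x exists y exists z forall u exists v exists w exists s
Mark each quantifier type:
  U E E U E E E
Universal count = 2, Existential count = 5
Asked for existential (exists) quantifiers: 5

5


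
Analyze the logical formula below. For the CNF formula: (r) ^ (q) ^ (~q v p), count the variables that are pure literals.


Check each variable for pure literal status:
p: pure positive
q: mixed (not pure)
r: pure positive
Pure literal count = 2

2


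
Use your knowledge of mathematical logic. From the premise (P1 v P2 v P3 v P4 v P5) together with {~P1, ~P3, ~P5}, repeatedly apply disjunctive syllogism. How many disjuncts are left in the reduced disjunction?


Original disjuncts (5): P1, P2, P3, P4, P5
Negated (eliminate): ~P1, ~P3, ~P5
Remaining disjuncts: P2, P4
Count = 5 - 3 = 2

2


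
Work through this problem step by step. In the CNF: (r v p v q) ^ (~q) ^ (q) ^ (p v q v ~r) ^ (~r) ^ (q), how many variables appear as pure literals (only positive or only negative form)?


Check each variable for pure literal status:
p: pure positive
q: mixed (not pure)
r: mixed (not pure)
Pure literal count = 1

1


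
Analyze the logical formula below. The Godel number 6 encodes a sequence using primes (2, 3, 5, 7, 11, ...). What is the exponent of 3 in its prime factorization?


Factorize 6 by dividing by 3 repeatedly.
Division steps: 3 divides 6 exactly 1 time(s).
Exponent of 3 = 1

1


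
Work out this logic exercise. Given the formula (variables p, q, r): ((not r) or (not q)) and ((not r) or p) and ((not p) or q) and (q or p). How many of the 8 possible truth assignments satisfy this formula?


Evaluate all 8 assignments for p, q, r:
p=0, q=0, r=0: 0
p=0, q=0, r=1: 0
p=0, q=1, r=0: 1
p=0, q=1, r=1: 0
p=1, q=0, r=0: 0
p=1, q=0, r=1: 0
p=1, q=1, r=0: 1
p=1, q=1, r=1: 0
Satisfying count = 2

2


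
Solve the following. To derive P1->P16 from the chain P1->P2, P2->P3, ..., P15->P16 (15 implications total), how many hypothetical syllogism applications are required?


With 15 implications in a chain connecting 16 propositions:
P1->P2, P2->P3, ..., P15->P16
Steps needed = (number of implications) - 1 = 15 - 1 = 14

14


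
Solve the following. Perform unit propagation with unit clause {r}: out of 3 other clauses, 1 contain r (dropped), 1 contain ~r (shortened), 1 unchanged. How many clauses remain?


Satisfied (removed): 1
Shortened (remain): 1
Unchanged (remain): 1
Remaining = 1 + 1 = 2

2


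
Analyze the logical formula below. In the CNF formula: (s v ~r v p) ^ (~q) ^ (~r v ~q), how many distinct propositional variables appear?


Identify each variable that appears in the formula.
Variables found: p, q, r, s
Count = 4

4


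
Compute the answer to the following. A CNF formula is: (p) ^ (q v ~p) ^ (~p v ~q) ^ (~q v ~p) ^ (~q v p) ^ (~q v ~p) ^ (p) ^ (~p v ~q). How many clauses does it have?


A CNF formula is a conjunction of clauses.
Clauses are separated by ^.
Counting the conjuncts: 8 clauses.

8


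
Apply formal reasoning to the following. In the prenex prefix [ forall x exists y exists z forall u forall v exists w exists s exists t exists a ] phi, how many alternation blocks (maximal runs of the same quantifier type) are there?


Quantifier-type sequence: A E E A A E E E E  (A=forall, E=exists)
Group into maximal same-type runs:
  Ax1 | Ex2 | Ax2 | Ex4
Number of blocks = 4

4


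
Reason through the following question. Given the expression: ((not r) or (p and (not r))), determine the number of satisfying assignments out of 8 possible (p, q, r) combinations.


Check all 8 assignments:
p=0, q=0, r=0: 1
p=0, q=0, r=1: 0
p=0, q=1, r=0: 1
p=0, q=1, r=1: 0
p=1, q=0, r=0: 1
p=1, q=0, r=1: 0
p=1, q=1, r=0: 1
p=1, q=1, r=1: 0
Count of True = 4

4


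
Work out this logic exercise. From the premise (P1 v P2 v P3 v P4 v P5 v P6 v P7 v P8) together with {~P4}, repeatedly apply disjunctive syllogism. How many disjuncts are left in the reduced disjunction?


Original disjuncts (8): P1, P2, P3, P4, P5, P6, P7, P8
Negated (eliminate): ~P4
Remaining disjuncts: P1, P2, P3, P5, P6, P7, P8
Count = 8 - 1 = 7

7


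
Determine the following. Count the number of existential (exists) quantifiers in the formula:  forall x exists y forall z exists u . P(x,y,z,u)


Quantifier prefix: forall x exists y forall z exists u
Mark each quantifier type:
  U E U E
Universal count = 2, Existential count = 2
Asked for existential (exists) quantifiers: 2

2


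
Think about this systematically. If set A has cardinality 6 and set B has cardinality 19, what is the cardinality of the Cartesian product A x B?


The Cartesian product A x B contains all ordered pairs (a, b).
|A x B| = |A| * |B| = 6 * 19 = 114

114


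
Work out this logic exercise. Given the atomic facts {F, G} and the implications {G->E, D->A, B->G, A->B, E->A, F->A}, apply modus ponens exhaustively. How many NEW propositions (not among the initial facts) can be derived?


Initial facts: {F, G}
Apply modus ponens to closure:
  G and G->E  =>  E
  E and E->A  =>  A
  A and A->B  =>  B
Final known: {A, B, E, F, G}
New propositions: {A, B, E}
Count = 3

3


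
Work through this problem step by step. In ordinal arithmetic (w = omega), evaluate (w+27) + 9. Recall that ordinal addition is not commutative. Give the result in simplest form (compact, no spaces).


Compute (w+27) + 9.
Ordinal + is associative but NOT commutative; for finite n>0, n + w = w but w + n stays w+n.
By associativity: (w+27) + 9 = w + (27+9) = w+36.
Result = w+36

w+36


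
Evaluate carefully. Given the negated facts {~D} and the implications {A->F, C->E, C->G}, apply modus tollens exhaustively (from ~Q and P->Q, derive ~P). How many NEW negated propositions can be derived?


Initial negated facts: {~D}
Apply modus tollens to closure:
  (no implication fires)
Final negated: {~D}
New negations: {(none)}
Count = 0

0
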